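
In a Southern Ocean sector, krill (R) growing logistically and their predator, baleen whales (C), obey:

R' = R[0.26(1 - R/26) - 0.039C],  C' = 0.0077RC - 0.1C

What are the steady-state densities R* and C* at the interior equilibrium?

From dC/dt = 0 with C > 0: 0.0077R* = 0.1, so R* = 13.
Substitute into dR/dt = 0: 0.26(1 - 13/26) = 0.039C*.
The bracket is 0.5, giving C* = 0.13/0.039 = 3.34.

R* ≈ 13, C* ≈ 3.34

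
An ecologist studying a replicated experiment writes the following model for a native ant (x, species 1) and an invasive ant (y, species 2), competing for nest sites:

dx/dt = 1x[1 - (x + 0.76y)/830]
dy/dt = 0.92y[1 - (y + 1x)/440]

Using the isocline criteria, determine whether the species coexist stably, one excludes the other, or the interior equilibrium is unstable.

Compare the nullcline intercepts: K1/α12 = 830/0.76 = 1090 > K2 = 440; K2/α21 = 440/1 = 440 < K1 = 830.
Since the inequalities point opposite ways, species 1 can invade but species 2 cannot.

species 1 excludes species 2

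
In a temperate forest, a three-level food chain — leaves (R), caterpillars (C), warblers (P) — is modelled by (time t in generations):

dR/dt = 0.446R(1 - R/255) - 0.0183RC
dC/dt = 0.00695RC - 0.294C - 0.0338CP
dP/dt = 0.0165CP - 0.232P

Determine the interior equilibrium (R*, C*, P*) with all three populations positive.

R* ≈ 108, C* ≈ 14.1, P* ≈ 13.5

From dP/dt = 0: 0.0165C* = 0.232, so C* = 14.1.
From dR/dt = 0: 0.446(1 - R*/255) = 0.0183·14.1, giving R* = 255·(1 - 0.577) = 108.
From dC/dt = 0: 0.00695·108 - 0.294 = 0.0338P*, so P* = 0.456/0.0338 = 13.5.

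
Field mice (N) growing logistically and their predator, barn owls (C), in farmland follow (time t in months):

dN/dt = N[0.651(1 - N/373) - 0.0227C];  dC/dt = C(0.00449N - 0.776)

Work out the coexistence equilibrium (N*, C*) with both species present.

From dC/dt = 0 with C > 0: 0.00449N* = 0.776, so N* = 173.
Substitute into dN/dt = 0: 0.651(1 - 173/373) = 0.0227C*.
The bracket is 0.537, giving C* = 0.349/0.0227 = 15.4.

N* ≈ 173, C* ≈ 15.4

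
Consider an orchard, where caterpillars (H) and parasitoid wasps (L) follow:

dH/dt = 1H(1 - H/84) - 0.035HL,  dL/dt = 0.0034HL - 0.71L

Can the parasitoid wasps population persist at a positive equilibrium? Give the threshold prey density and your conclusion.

Threshold H = 209; K < 209, so no, the predator goes extinct.

The predator equation gives dL/dt > 0 only when H > 0.71/0.0034 = 209.
Without the predator, H → K = 84. Since 84 < 209, the predator cannot invade.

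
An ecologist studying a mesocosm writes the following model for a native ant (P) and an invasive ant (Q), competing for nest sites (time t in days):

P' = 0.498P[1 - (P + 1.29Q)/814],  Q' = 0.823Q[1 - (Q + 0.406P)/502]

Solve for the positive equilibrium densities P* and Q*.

Setting both brackets to zero gives the nullclines P + 1.29Q = 814 and 0.406P + Q = 502.
Substituting Q = 502 - 0.406P into the first: P(1 - 1.29·0.406) = 814 - 1.29·502.
So P* = 166/0.476 = 349, and then Q* = 502 - 0.406·349 = 360.

P* ≈ 349, Q* ≈ 360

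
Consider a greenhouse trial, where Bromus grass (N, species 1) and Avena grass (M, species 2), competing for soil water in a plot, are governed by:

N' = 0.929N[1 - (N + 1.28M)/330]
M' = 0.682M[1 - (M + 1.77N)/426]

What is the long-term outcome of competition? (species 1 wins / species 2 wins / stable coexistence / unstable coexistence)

Compare the nullcline intercepts: K1/α12 = 330/1.28 = 258 < K2 = 426; K2/α21 = 426/1.77 = 241 < K1 = 330.
Since both are reversed, neither can invade when rare; the interior point is a saddle.

unstable coexistence (outcome depends on initial conditions)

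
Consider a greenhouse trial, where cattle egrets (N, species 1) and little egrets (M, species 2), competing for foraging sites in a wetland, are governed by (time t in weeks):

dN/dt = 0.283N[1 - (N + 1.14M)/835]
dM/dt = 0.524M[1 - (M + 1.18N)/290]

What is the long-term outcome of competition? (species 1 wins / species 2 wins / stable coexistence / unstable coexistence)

Compare the nullcline intercepts: K1/α12 = 835/1.14 = 732 > K2 = 290; K2/α21 = 290/1.18 = 246 < K1 = 835.
Since the inequalities point opposite ways, species 1 can invade but species 2 cannot.

species 1 excludes species 2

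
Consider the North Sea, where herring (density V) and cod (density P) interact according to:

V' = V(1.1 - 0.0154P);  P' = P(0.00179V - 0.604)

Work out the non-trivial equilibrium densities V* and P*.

Set dP/dt = 0 with P > 0: 0.00179V - 0.604 = 0, so V* = 0.604/0.00179 = 337.
Set dV/dt = 0 with V > 0: 1.1 - 0.0154P = 0, so P* = 1.1/0.0154 = 71.4.

V* ≈ 337, P* ≈ 71.4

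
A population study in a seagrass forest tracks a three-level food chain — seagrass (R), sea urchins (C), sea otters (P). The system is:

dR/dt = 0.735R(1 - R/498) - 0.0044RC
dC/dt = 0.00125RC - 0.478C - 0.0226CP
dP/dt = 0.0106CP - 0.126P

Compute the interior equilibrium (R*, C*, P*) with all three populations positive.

R* ≈ 463, C* ≈ 11.9, P* ≈ 4.43

From dP/dt = 0: 0.0106C* = 0.126, so C* = 11.9.
From dR/dt = 0: 0.735(1 - R*/498) = 0.0044·11.9, giving R* = 498·(1 - 0.0712) = 463.
From dC/dt = 0: 0.00125·463 - 0.478 = 0.0226P*, so P* = 0.1/0.0226 = 4.43.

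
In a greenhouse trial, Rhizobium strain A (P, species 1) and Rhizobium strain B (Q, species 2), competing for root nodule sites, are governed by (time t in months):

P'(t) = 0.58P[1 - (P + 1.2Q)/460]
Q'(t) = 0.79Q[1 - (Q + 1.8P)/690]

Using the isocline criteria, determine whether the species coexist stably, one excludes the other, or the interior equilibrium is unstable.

unstable coexistence (outcome depends on initial conditions)

Compare the nullcline intercepts: K1/α12 = 460/1.2 = 383 < K2 = 690; K2/α21 = 690/1.8 = 383 < K1 = 460.
Since both are reversed, neither can invade when rare; the interior point is a saddle.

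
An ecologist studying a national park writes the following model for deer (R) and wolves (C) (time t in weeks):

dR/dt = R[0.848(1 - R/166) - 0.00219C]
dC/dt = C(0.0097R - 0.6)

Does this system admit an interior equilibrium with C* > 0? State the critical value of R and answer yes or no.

Threshold R = 61.9; K > 61.9, so yes, the predator persists.

The predator equation gives dC/dt > 0 only when R > 0.6/0.0097 = 61.9.
Without the predator, R → K = 166. Since 166 > 61.9, the predator can invade and persist.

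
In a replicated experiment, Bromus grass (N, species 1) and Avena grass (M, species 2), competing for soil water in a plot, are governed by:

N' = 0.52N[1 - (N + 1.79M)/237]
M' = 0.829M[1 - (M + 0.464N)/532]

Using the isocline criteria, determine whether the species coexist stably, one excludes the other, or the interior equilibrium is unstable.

Compare the nullcline intercepts: K1/α12 = 237/1.79 = 132 < K2 = 532; K2/α21 = 532/0.464 = 1150 > K1 = 237.
Since the inequalities point opposite ways, species 2 can invade but species 1 cannot.

species 2 excludes species 1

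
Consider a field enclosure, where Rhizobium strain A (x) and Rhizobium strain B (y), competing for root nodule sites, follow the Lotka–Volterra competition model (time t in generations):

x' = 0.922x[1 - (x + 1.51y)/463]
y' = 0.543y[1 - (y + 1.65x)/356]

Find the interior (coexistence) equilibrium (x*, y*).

Setting both brackets to zero gives the nullclines x + 1.51y = 463 and 1.65x + y = 356.
Substituting y = 356 - 1.65x into the first: x(1 - 1.51·1.65) = 463 - 1.51·356.
So x* = -74.6/-1.49 = 50, and then y* = 356 - 1.65·50 = 274.

x* ≈ 50, y* ≈ 274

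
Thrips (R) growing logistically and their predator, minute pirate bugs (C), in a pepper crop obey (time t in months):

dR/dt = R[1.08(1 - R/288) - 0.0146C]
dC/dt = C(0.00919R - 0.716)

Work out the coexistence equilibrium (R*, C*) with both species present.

R* ≈ 77.9, C* ≈ 54

From dC/dt = 0 with C > 0: 0.00919R* = 0.716, so R* = 77.9.
Substitute into dR/dt = 0: 1.08(1 - 77.9/288) = 0.0146C*.
The bracket is 0.729, giving C* = 0.788/0.0146 = 54.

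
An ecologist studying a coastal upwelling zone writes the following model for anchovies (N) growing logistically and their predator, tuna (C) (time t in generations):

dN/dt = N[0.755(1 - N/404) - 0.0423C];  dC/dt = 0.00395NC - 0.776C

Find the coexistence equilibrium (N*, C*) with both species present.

From dC/dt = 0 with C > 0: 0.00395N* = 0.776, so N* = 196.
Substitute into dN/dt = 0: 0.755(1 - 196/404) = 0.0423C*.
The bracket is 0.514, giving C* = 0.388/0.0423 = 9.17.

N* ≈ 196, C* ≈ 9.17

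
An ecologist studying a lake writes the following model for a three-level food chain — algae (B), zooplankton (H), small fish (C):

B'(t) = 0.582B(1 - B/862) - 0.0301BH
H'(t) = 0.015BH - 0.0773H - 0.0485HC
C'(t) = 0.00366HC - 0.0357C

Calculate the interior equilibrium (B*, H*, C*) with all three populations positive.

B* ≈ 427, H* ≈ 9.75, C* ≈ 131

From dC/dt = 0: 0.00366H* = 0.0357, so H* = 9.75.
From dB/dt = 0: 0.582(1 - B*/862) = 0.0301·9.75, giving B* = 862·(1 - 0.504) = 427.
From dH/dt = 0: 0.015·427 - 0.0773 = 0.0485C*, so C* = 6.33/0.0485 = 131.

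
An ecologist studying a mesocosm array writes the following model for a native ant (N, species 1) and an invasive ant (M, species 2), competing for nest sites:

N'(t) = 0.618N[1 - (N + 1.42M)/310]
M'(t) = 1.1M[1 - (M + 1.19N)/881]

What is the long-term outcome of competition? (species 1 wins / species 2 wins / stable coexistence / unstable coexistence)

Compare the nullcline intercepts: K1/α12 = 310/1.42 = 218 < K2 = 881; K2/α21 = 881/1.19 = 740 > K1 = 310.
Since the inequalities point opposite ways, species 2 can invade but species 1 cannot.

species 2 excludes species 1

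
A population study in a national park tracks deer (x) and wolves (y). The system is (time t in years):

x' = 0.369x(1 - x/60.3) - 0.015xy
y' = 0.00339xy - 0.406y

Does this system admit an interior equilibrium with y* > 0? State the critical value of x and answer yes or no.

Threshold x = 120; K < 120, so no, the predator goes extinct.

The predator equation gives dy/dt > 0 only when x > 0.406/0.00339 = 120.
Without the predator, x → K = 60.3. Since 60.3 < 120, the predator cannot invade.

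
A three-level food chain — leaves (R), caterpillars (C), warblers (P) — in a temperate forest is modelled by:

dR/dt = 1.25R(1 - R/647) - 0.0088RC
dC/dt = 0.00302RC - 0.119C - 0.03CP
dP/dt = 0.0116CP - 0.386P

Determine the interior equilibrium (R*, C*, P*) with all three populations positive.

R* ≈ 495, C* ≈ 33.3, P* ≈ 45.9

From dP/dt = 0: 0.0116C* = 0.386, so C* = 33.3.
From dR/dt = 0: 1.25(1 - R*/647) = 0.0088·33.3, giving R* = 647·(1 - 0.234) = 495.
From dC/dt = 0: 0.00302·495 - 0.119 = 0.03P*, so P* = 1.38/0.03 = 45.9.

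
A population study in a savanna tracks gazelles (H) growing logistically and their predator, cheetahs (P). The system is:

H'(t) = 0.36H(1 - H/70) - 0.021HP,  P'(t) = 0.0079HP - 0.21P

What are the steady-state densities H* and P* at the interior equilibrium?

From dP/dt = 0 with P > 0: 0.0079H* = 0.21, so H* = 26.6.
Substitute into dH/dt = 0: 0.36(1 - 26.6/70) = 0.021P*.
The bracket is 0.62, giving P* = 0.223/0.021 = 10.6.

H* ≈ 26.6, P* ≈ 10.6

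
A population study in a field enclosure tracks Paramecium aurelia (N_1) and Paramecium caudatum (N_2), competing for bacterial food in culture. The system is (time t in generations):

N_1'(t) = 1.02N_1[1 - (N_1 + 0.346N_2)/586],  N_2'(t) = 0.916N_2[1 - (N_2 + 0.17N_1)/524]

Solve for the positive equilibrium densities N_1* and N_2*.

N_1* ≈ 430, N_2* ≈ 451

Setting both brackets to zero gives the nullclines N_1 + 0.346N_2 = 586 and 0.17N_1 + N_2 = 524.
Substituting N_2 = 524 - 0.17N_1 into the first: N_1(1 - 0.346·0.17) = 586 - 0.346·524.
So N_1* = 405/0.941 = 430, and then N_2* = 524 - 0.17·430 = 451.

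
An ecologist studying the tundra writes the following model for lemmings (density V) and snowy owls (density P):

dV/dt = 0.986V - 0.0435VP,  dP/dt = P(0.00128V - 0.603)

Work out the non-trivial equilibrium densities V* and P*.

Set dP/dt = 0 with P > 0: 0.00128V - 0.603 = 0, so V* = 0.603/0.00128 = 471.
Set dV/dt = 0 with V > 0: 0.986 - 0.0435P = 0, so P* = 0.986/0.0435 = 22.7.

V* ≈ 471, P* ≈ 22.7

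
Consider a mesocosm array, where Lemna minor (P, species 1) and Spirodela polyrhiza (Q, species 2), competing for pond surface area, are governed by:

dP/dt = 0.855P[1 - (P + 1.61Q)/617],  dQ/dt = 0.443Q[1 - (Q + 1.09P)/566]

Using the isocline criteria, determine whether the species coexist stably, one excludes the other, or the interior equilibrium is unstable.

unstable coexistence (outcome depends on initial conditions)

Compare the nullcline intercepts: K1/α12 = 617/1.61 = 383 < K2 = 566; K2/α21 = 566/1.09 = 519 < K1 = 617.
Since both are reversed, neither can invade when rare; the interior point is a saddle.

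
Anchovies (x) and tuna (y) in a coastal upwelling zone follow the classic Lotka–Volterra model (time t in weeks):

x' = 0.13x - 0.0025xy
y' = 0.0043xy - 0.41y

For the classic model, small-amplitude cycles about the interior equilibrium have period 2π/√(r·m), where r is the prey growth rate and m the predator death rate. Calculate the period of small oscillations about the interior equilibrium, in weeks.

T ≈ 27.2 weeks

Here r = 0.13 and m = 0.41, so r·m = 0.0533.
ω = √0.0533 = 0.231 per week, hence T = 2π/ω ≈ 27.2 weeks.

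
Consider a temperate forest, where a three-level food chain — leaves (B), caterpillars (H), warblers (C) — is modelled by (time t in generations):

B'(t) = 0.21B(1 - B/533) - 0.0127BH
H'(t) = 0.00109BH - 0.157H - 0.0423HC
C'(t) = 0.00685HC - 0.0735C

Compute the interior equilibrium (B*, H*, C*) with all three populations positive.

B* ≈ 187, H* ≈ 10.7, C* ≈ 1.11

From dC/dt = 0: 0.00685H* = 0.0735, so H* = 10.7.
From dB/dt = 0: 0.21(1 - B*/533) = 0.0127·10.7, giving B* = 533·(1 - 0.649) = 187.
From dH/dt = 0: 0.00109·187 - 0.157 = 0.0423C*, so C* = 0.047/0.0423 = 1.11.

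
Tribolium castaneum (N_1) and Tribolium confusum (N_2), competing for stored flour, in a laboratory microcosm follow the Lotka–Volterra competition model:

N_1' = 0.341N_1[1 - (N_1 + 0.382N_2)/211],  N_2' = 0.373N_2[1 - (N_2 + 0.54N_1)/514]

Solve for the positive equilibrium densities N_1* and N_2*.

Setting both brackets to zero gives the nullclines N_1 + 0.382N_2 = 211 and 0.54N_1 + N_2 = 514.
Substituting N_2 = 514 - 0.54N_1 into the first: N_1(1 - 0.382·0.54) = 211 - 0.382·514.
So N_1* = 14.7/0.794 = 18.5, and then N_2* = 514 - 0.54·18.5 = 504.

N_1* ≈ 18.5, N_2* ≈ 504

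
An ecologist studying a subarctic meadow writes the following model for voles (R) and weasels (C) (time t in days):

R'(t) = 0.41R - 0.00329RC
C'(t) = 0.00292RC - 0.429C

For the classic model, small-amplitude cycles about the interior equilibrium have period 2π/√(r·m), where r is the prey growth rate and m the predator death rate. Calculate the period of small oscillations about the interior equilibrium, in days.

Here r = 0.41 and m = 0.429, so r·m = 0.176.
ω = √0.176 = 0.419 per day, hence T = 2π/ω ≈ 15 days.

T ≈ 15 days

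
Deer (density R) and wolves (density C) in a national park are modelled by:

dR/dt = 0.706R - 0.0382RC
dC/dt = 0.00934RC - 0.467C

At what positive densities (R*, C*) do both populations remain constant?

R* ≈ 50, C* ≈ 18.5

Set dC/dt = 0 with C > 0: 0.00934R - 0.467 = 0, so R* = 0.467/0.00934 = 50.
Set dR/dt = 0 with R > 0: 0.706 - 0.0382C = 0, so C* = 0.706/0.0382 = 18.5.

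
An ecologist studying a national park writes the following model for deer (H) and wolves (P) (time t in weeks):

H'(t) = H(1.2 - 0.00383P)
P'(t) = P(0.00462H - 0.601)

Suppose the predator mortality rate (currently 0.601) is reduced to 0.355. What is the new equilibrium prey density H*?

At the interior fixed point, setting dP/dt = 0 with P > 0 fixes H* = (predator death rate)/(HP coefficient) — independent of the other coefficients.
With the change, H* = 0.355/0.00462 = 76.8; it falls from 130.

H* ≈ 76.8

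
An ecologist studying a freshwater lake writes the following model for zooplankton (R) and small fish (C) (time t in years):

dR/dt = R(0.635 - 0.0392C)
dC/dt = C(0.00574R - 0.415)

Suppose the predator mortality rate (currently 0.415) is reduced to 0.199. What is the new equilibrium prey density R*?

At the interior fixed point, setting dC/dt = 0 with C > 0 fixes R* = (predator death rate)/(RC coefficient) — independent of the other coefficients.
With the change, R* = 0.199/0.00574 = 34.7; it falls from 72.3.

R* ≈ 34.7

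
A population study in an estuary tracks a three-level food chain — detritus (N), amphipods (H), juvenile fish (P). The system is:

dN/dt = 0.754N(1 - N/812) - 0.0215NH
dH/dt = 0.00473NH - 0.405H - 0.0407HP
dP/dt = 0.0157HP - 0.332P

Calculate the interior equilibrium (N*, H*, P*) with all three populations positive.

From dP/dt = 0: 0.0157H* = 0.332, so H* = 21.1.
From dN/dt = 0: 0.754(1 - N*/812) = 0.0215·21.1, giving N* = 812·(1 - 0.603) = 322.
From dH/dt = 0: 0.00473·322 - 0.405 = 0.0407P*, so P* = 1.12/0.0407 = 27.5.

N* ≈ 322, H* ≈ 21.1, P* ≈ 27.5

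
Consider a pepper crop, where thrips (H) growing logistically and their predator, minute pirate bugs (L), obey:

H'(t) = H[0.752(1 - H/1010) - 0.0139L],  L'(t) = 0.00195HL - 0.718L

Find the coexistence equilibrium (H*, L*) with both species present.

From dL/dt = 0 with L > 0: 0.00195H* = 0.718, so H* = 368.
Substitute into dH/dt = 0: 0.752(1 - 368/1010) = 0.0139L*.
The bracket is 0.635, giving L* = 0.478/0.0139 = 34.4.

H* ≈ 368, L* ≈ 34.4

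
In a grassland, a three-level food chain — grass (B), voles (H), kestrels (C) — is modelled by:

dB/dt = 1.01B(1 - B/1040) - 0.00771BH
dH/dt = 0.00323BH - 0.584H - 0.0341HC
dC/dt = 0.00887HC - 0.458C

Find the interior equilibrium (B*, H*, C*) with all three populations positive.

From dC/dt = 0: 0.00887H* = 0.458, so H* = 51.6.
From dB/dt = 0: 1.01(1 - B*/1040) = 0.00771·51.6, giving B* = 1040·(1 - 0.394) = 630.
From dH/dt = 0: 0.00323·630 - 0.584 = 0.0341C*, so C* = 1.45/0.0341 = 42.6.

B* ≈ 630, H* ≈ 51.6, C* ≈ 42.6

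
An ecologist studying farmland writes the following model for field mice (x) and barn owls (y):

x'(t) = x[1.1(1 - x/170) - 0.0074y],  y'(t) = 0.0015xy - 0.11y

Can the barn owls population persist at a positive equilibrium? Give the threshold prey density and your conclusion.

Threshold x = 73.3; K > 73.3, so yes, the predator persists.

The predator equation gives dy/dt > 0 only when x > 0.11/0.0015 = 73.3.
Without the predator, x → K = 170. Since 170 > 73.3, the predator can invade and persist.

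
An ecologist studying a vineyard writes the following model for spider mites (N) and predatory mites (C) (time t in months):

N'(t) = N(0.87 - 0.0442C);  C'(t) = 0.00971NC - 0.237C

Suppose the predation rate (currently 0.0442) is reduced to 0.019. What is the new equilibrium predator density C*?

C* ≈ 45.8

At the interior fixed point, setting dN/dt = 0 with N > 0 fixes C* = (prey growth rate)/(NC coefficient) — independent of the other coefficients.
With the change, C* = 0.87/0.019 = 45.8; it rises from 19.7.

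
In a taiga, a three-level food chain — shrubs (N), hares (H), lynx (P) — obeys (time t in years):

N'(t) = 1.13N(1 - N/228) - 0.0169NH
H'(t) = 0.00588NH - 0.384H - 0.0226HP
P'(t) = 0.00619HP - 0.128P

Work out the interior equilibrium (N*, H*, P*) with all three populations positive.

From dP/dt = 0: 0.00619H* = 0.128, so H* = 20.7.
From dN/dt = 0: 1.13(1 - N*/228) = 0.0169·20.7, giving N* = 228·(1 - 0.309) = 157.
From dH/dt = 0: 0.00588·157 - 0.384 = 0.0226P*, so P* = 0.542/0.0226 = 24.

N* ≈ 157, H* ≈ 20.7, P* ≈ 24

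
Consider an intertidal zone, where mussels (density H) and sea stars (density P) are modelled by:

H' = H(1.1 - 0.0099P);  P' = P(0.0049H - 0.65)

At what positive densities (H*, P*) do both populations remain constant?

H* ≈ 133, P* ≈ 111

Set dP/dt = 0 with P > 0: 0.0049H - 0.65 = 0, so H* = 0.65/0.0049 = 133.
Set dH/dt = 0 with H > 0: 1.1 - 0.0099P = 0, so P* = 1.1/0.0099 = 111.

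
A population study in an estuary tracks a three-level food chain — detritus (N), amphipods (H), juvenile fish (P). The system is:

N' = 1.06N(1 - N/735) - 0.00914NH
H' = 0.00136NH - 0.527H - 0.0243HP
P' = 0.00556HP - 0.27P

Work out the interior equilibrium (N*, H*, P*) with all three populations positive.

N* ≈ 427, H* ≈ 48.6, P* ≈ 2.22

From dP/dt = 0: 0.00556H* = 0.27, so H* = 48.6.
From dN/dt = 0: 1.06(1 - N*/735) = 0.00914·48.6, giving N* = 735·(1 - 0.419) = 427.
From dH/dt = 0: 0.00136·427 - 0.527 = 0.0243P*, so P* = 0.054/0.0243 = 2.22.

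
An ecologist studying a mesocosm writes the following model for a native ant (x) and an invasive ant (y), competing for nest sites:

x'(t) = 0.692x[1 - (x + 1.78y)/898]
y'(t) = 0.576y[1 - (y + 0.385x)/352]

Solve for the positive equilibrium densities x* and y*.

Setting both brackets to zero gives the nullclines x + 1.78y = 898 and 0.385x + y = 352.
Substituting y = 352 - 0.385x into the first: x(1 - 1.78·0.385) = 898 - 1.78·352.
So x* = 271/0.315 = 863, and then y* = 352 - 0.385·863 = 19.9.

x* ≈ 863, y* ≈ 19.9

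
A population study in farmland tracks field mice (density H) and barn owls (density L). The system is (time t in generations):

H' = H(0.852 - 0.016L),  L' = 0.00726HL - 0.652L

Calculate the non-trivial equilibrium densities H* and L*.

Set dL/dt = 0 with L > 0: 0.00726H - 0.652 = 0, so H* = 0.652/0.00726 = 89.8.
Set dH/dt = 0 with H > 0: 0.852 - 0.016L = 0, so L* = 0.852/0.016 = 53.2.

H* ≈ 89.8, L* ≈ 53.2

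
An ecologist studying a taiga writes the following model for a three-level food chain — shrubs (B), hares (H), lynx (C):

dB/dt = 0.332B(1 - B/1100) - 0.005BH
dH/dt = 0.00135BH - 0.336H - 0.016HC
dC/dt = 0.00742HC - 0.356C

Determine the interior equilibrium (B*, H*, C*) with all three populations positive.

From dC/dt = 0: 0.00742H* = 0.356, so H* = 48.
From dB/dt = 0: 0.332(1 - B*/1100) = 0.005·48, giving B* = 1100·(1 - 0.723) = 305.
From dH/dt = 0: 0.00135·305 - 0.336 = 0.016C*, so C* = 0.076/0.016 = 4.75.

B* ≈ 305, H* ≈ 48, C* ≈ 4.75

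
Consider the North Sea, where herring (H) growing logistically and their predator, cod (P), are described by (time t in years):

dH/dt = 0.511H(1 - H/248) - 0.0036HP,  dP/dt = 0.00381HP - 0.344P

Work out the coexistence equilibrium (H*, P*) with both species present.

H* ≈ 90.3, P* ≈ 90.3

From dP/dt = 0 with P > 0: 0.00381H* = 0.344, so H* = 90.3.
Substitute into dH/dt = 0: 0.511(1 - 90.3/248) = 0.0036P*.
The bracket is 0.636, giving P* = 0.325/0.0036 = 90.3.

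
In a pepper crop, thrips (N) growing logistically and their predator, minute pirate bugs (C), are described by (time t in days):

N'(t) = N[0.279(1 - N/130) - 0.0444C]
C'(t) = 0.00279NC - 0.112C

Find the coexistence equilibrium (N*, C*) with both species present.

N* ≈ 40.1, C* ≈ 4.34

From dC/dt = 0 with C > 0: 0.00279N* = 0.112, so N* = 40.1.
Substitute into dN/dt = 0: 0.279(1 - 40.1/130) = 0.0444C*.
The bracket is 0.691, giving C* = 0.193/0.0444 = 4.34.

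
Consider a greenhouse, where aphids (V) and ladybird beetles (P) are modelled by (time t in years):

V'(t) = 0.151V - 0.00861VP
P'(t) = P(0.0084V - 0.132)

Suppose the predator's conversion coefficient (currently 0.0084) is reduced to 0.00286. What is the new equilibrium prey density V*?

At the interior fixed point, setting dP/dt = 0 with P > 0 fixes V* = (predator death rate)/(VP coefficient) — independent of the other coefficients.
With the change, V* = 0.132/0.00286 = 46.2; it rises from 15.7.

V* ≈ 46.2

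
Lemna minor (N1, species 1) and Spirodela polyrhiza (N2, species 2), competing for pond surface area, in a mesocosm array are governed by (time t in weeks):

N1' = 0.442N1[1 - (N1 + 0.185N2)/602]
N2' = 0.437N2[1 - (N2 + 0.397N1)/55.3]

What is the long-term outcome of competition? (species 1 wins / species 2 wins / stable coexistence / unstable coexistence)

Compare the nullcline intercepts: K1/α12 = 602/0.185 = 3250 > K2 = 55.3; K2/α21 = 55.3/0.397 = 139 < K1 = 602.
Since the inequalities point opposite ways, species 1 can invade but species 2 cannot.

species 1 excludes species 2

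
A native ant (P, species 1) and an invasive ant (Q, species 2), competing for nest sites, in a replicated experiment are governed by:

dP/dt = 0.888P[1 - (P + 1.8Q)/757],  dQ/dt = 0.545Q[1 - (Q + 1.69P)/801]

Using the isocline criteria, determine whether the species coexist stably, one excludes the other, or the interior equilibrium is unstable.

Compare the nullcline intercepts: K1/α12 = 757/1.8 = 421 < K2 = 801; K2/α21 = 801/1.69 = 474 < K1 = 757.
Since both are reversed, neither can invade when rare; the interior point is a saddle.

unstable coexistence (outcome depends on initial conditions)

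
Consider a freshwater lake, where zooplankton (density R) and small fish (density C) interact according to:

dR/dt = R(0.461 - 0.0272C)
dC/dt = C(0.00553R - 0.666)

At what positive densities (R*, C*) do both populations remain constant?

Set dC/dt = 0 with C > 0: 0.00553R - 0.666 = 0, so R* = 0.666/0.00553 = 120.
Set dR/dt = 0 with R > 0: 0.461 - 0.0272C = 0, so C* = 0.461/0.0272 = 16.9.

R* ≈ 120, C* ≈ 16.9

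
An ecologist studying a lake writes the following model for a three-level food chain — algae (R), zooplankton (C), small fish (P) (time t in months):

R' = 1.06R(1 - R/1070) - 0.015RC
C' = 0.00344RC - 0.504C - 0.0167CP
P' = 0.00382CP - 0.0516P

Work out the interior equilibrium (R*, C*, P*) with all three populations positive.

R* ≈ 865, C* ≈ 13.5, P* ≈ 148

From dP/dt = 0: 0.00382C* = 0.0516, so C* = 13.5.
From dR/dt = 0: 1.06(1 - R*/1070) = 0.015·13.5, giving R* = 1070·(1 - 0.191) = 865.
From dC/dt = 0: 0.00344·865 - 0.504 = 0.0167P*, so P* = 2.47/0.0167 = 148.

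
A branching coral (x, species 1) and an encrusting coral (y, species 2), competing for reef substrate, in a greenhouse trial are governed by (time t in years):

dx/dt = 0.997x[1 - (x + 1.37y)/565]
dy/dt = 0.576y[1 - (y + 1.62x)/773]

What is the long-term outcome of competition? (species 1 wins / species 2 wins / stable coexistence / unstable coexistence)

Compare the nullcline intercepts: K1/α12 = 565/1.37 = 412 < K2 = 773; K2/α21 = 773/1.62 = 477 < K1 = 565.
Since both are reversed, neither can invade when rare; the interior point is a saddle.

unstable coexistence (outcome depends on initial conditions)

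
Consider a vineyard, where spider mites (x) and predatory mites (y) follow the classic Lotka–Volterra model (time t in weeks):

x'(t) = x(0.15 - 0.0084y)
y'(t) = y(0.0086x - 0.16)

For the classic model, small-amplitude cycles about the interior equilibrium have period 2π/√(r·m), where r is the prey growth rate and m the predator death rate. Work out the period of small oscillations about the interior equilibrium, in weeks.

Here r = 0.15 and m = 0.16, so r·m = 0.024.
ω = √0.024 = 0.155 per week, hence T = 2π/ω ≈ 40.6 weeks.

T ≈ 40.6 weeks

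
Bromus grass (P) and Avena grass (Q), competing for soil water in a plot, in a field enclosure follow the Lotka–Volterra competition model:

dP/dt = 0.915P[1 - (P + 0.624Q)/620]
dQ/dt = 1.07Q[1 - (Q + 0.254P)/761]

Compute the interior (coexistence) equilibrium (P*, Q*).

Setting both brackets to zero gives the nullclines P + 0.624Q = 620 and 0.254P + Q = 761.
Substituting Q = 761 - 0.254P into the first: P(1 - 0.624·0.254) = 620 - 0.624·761.
So P* = 145/0.842 = 172, and then Q* = 761 - 0.254·172 = 717.

P* ≈ 172, Q* ≈ 717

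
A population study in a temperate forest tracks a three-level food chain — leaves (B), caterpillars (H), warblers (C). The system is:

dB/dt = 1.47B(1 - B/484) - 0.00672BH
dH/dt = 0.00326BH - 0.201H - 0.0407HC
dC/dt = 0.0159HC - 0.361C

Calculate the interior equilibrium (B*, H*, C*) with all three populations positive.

B* ≈ 434, H* ≈ 22.7, C* ≈ 29.8

From dC/dt = 0: 0.0159H* = 0.361, so H* = 22.7.
From dB/dt = 0: 1.47(1 - B*/484) = 0.00672·22.7, giving B* = 484·(1 - 0.104) = 434.
From dH/dt = 0: 0.00326·434 - 0.201 = 0.0407C*, so C* = 1.21/0.0407 = 29.8.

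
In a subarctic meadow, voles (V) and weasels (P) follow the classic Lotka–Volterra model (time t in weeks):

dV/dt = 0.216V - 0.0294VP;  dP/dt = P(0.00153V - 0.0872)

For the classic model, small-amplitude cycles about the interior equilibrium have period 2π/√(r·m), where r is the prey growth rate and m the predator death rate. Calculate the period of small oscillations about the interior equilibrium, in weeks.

Here r = 0.216 and m = 0.0872, so r·m = 0.0188.
ω = √0.0188 = 0.137 per week, hence T = 2π/ω ≈ 45.8 weeks.

T ≈ 45.8 weeks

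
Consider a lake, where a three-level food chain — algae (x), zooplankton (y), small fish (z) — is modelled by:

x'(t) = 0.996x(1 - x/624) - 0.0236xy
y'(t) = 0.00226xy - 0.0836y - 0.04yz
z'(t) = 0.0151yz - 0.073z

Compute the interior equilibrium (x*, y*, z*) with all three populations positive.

x* ≈ 553, y* ≈ 4.83, z* ≈ 29.1

From dz/dt = 0: 0.0151y* = 0.073, so y* = 4.83.
From dx/dt = 0: 0.996(1 - x*/624) = 0.0236·4.83, giving x* = 624·(1 - 0.115) = 553.
From dy/dt = 0: 0.00226·553 - 0.0836 = 0.04z*, so z* = 1.17/0.04 = 29.1.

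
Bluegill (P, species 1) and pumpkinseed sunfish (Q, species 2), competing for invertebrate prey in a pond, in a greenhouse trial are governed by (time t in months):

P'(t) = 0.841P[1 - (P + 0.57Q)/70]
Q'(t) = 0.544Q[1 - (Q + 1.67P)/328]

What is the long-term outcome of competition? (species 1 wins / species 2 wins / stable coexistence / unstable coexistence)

Compare the nullcline intercepts: K1/α12 = 70/0.57 = 123 < K2 = 328; K2/α21 = 328/1.67 = 196 > K1 = 70.
Since the inequalities point opposite ways, species 2 can invade but species 1 cannot.

species 2 excludes species 1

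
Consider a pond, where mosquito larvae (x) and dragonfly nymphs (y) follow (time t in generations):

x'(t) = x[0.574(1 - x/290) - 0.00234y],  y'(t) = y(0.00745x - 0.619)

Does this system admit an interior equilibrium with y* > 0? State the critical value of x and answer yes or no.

The predator equation gives dy/dt > 0 only when x > 0.619/0.00745 = 83.1.
Without the predator, x → K = 290. Since 290 > 83.1, the predator can invade and persist.

Threshold x = 83.1; K > 83.1, so yes, the predator persists.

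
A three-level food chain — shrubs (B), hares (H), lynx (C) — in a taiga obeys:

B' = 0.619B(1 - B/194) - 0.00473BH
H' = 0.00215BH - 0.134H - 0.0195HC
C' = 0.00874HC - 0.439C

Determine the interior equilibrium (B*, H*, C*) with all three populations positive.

From dC/dt = 0: 0.00874H* = 0.439, so H* = 50.2.
From dB/dt = 0: 0.619(1 - B*/194) = 0.00473·50.2, giving B* = 194·(1 - 0.384) = 120.
From dH/dt = 0: 0.00215·120 - 0.134 = 0.0195C*, so C* = 0.123/0.0195 = 6.31.

B* ≈ 120, H* ≈ 50.2, C* ≈ 6.31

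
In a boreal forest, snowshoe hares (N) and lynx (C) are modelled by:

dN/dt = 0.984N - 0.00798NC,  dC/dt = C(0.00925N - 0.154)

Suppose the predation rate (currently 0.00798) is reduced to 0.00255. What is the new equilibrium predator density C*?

C* ≈ 386

At the interior fixed point, setting dN/dt = 0 with N > 0 fixes C* = (prey growth rate)/(NC coefficient) — independent of the other coefficients.
With the change, C* = 0.984/0.00255 = 386; it rises from 123.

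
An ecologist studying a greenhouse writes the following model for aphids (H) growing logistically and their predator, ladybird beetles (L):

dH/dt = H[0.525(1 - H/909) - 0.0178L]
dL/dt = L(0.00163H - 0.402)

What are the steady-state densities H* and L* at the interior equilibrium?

From dL/dt = 0 with L > 0: 0.00163H* = 0.402, so H* = 247.
Substitute into dH/dt = 0: 0.525(1 - 247/909) = 0.0178L*.
The bracket is 0.729, giving L* = 0.383/0.0178 = 21.5.

H* ≈ 247, L* ≈ 21.5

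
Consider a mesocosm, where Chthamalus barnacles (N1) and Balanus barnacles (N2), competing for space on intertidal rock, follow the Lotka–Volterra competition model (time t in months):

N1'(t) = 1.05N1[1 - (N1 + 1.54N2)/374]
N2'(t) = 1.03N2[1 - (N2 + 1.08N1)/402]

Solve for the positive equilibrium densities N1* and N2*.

Setting both brackets to zero gives the nullclines N1 + 1.54N2 = 374 and 1.08N1 + N2 = 402.
Substituting N2 = 402 - 1.08N1 into the first: N1(1 - 1.54·1.08) = 374 - 1.54·402.
So N1* = -245/-0.663 = 370, and then N2* = 402 - 1.08·370 = 2.9.

N1* ≈ 370, N2* ≈ 2.9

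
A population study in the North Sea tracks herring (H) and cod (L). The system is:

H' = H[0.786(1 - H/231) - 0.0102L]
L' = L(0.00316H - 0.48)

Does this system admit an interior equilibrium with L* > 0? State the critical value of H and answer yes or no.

The predator equation gives dL/dt > 0 only when H > 0.48/0.00316 = 152.
Without the predator, H → K = 231. Since 231 > 152, the predator can invade and persist.

Threshold H = 152; K > 152, so yes, the predator persists.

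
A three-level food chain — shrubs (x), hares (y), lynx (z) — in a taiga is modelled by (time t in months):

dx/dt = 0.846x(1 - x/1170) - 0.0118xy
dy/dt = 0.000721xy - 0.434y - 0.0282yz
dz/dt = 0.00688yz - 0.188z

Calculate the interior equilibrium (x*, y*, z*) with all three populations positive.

From dz/dt = 0: 0.00688y* = 0.188, so y* = 27.3.
From dx/dt = 0: 0.846(1 - x*/1170) = 0.0118·27.3, giving x* = 1170·(1 - 0.381) = 724.
From dy/dt = 0: 0.000721·724 - 0.434 = 0.0282z*, so z* = 0.0881/0.0282 = 3.12.

x* ≈ 724, y* ≈ 27.3, z* ≈ 3.12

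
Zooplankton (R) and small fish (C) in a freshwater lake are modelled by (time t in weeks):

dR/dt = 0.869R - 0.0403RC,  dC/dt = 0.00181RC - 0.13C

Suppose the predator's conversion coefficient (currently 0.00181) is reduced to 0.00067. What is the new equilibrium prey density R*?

At the interior fixed point, setting dC/dt = 0 with C > 0 fixes R* = (predator death rate)/(RC coefficient) — independent of the other coefficients.
With the change, R* = 0.13/0.00067 = 194; it rises from 71.8.

R* ≈ 194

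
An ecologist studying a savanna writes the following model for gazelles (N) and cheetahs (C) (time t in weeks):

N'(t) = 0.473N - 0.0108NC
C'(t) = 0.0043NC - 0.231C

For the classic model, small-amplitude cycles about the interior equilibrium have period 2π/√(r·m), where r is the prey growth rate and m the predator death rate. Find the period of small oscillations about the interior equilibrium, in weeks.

T ≈ 19 weeks

Here r = 0.473 and m = 0.231, so r·m = 0.109.
ω = √0.109 = 0.331 per week, hence T = 2π/ω ≈ 19 weeks.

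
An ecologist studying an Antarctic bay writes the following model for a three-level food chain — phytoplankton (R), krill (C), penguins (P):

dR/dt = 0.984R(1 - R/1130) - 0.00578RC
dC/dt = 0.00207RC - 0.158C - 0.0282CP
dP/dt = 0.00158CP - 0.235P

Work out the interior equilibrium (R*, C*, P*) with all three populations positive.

R* ≈ 143, C* ≈ 149, P* ≈ 4.88

From dP/dt = 0: 0.00158C* = 0.235, so C* = 149.
From dR/dt = 0: 0.984(1 - R*/1130) = 0.00578·149, giving R* = 1130·(1 - 0.874) = 143.
From dC/dt = 0: 0.00207·143 - 0.158 = 0.0282P*, so P* = 0.138/0.0282 = 4.88.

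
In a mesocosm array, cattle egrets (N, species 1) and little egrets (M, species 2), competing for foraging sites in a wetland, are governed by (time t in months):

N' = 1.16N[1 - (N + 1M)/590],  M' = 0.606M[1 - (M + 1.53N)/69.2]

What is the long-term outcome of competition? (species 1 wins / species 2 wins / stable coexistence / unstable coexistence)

species 1 excludes species 2

Compare the nullcline intercepts: K1/α12 = 590/1 = 590 > K2 = 69.2; K2/α21 = 69.2/1.53 = 45.2 < K1 = 590.
Since the inequalities point opposite ways, species 1 can invade but species 2 cannot.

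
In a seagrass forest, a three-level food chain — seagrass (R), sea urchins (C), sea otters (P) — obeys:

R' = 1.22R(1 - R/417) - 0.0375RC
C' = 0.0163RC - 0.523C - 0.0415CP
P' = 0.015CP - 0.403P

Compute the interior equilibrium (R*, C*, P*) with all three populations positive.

R* ≈ 72.6, C* ≈ 26.9, P* ≈ 15.9

From dP/dt = 0: 0.015C* = 0.403, so C* = 26.9.
From dR/dt = 0: 1.22(1 - R*/417) = 0.0375·26.9, giving R* = 417·(1 - 0.826) = 72.6.
From dC/dt = 0: 0.0163·72.6 - 0.523 = 0.0415P*, so P* = 0.661/0.0415 = 15.9.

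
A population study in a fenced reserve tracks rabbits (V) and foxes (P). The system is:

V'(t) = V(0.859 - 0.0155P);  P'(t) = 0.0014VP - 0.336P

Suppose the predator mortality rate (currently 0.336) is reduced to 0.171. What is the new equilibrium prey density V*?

At the interior fixed point, setting dP/dt = 0 with P > 0 fixes V* = (predator death rate)/(VP coefficient) — independent of the other coefficients.
With the change, V* = 0.171/0.0014 = 122; it falls from 240.

V* ≈ 122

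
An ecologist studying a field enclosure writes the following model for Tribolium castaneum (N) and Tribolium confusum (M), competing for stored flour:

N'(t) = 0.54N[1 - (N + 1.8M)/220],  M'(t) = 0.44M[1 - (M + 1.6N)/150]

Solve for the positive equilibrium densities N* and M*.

N* ≈ 26.6, M* ≈ 107

Setting both brackets to zero gives the nullclines N + 1.8M = 220 and 1.6N + M = 150.
Substituting M = 150 - 1.6N into the first: N(1 - 1.8·1.6) = 220 - 1.8·150.
So N* = -50/-1.88 = 26.6, and then M* = 150 - 1.6·26.6 = 107.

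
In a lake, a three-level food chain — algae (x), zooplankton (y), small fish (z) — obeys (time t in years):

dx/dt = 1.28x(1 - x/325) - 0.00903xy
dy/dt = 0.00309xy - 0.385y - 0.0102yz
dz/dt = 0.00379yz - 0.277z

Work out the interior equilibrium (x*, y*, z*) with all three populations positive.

From dz/dt = 0: 0.00379y* = 0.277, so y* = 73.1.
From dx/dt = 0: 1.28(1 - x*/325) = 0.00903·73.1, giving x* = 325·(1 - 0.516) = 157.
From dy/dt = 0: 0.00309·157 - 0.385 = 0.0102z*, so z* = 0.101/0.0102 = 9.95.

x* ≈ 157, y* ≈ 73.1, z* ≈ 9.95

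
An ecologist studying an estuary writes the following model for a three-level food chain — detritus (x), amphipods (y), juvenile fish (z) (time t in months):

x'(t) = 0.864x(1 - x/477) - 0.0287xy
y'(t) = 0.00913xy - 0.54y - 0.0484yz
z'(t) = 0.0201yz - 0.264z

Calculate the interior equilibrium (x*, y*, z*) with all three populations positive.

x* ≈ 269, y* ≈ 13.1, z* ≈ 39.6

From dz/dt = 0: 0.0201y* = 0.264, so y* = 13.1.
From dx/dt = 0: 0.864(1 - x*/477) = 0.0287·13.1, giving x* = 477·(1 - 0.436) = 269.
From dy/dt = 0: 0.00913·269 - 0.54 = 0.0484z*, so z* = 1.91/0.0484 = 39.6.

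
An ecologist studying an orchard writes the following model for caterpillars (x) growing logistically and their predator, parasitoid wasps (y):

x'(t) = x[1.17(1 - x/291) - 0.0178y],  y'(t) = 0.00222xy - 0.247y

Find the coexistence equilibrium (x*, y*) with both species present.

From dy/dt = 0 with y > 0: 0.00222x* = 0.247, so x* = 111.
Substitute into dx/dt = 0: 1.17(1 - 111/291) = 0.0178y*.
The bracket is 0.618, giving y* = 0.723/0.0178 = 40.6.

x* ≈ 111, y* ≈ 40.6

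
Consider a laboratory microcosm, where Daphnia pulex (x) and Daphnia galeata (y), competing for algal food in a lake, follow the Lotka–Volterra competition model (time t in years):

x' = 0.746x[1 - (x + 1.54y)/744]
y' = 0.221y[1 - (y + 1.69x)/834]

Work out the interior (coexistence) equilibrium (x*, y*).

x* ≈ 337, y* ≈ 264

Setting both brackets to zero gives the nullclines x + 1.54y = 744 and 1.69x + y = 834.
Substituting y = 834 - 1.69x into the first: x(1 - 1.54·1.69) = 744 - 1.54·834.
So x* = -540/-1.6 = 337, and then y* = 834 - 1.69·337 = 264.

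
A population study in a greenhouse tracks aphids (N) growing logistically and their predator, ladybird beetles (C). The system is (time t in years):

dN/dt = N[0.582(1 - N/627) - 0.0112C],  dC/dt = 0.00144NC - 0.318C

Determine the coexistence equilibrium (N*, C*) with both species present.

From dC/dt = 0 with C > 0: 0.00144N* = 0.318, so N* = 221.
Substitute into dN/dt = 0: 0.582(1 - 221/627) = 0.0112C*.
The bracket is 0.648, giving C* = 0.377/0.0112 = 33.7.

N* ≈ 221, C* ≈ 33.7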